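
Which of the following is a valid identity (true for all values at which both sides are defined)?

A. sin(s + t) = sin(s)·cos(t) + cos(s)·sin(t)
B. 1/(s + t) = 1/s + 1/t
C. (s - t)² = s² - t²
A

A: holds — e.g. at (6, 7), both sides equal sin(13) ≈ 0.4202.
B: fails at (2, 2) — LHS = 1/4, RHS = 1.
C: fails at (1, 3) — LHS = 4, RHS = -8.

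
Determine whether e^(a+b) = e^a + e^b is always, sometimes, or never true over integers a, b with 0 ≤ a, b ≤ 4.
Never true

The claim fails for every pair in the range. For instance at (a, b) = (3, 0): LHS = e^3 ≈ 20.09, RHS = 1 + e^3 ≈ 21.09.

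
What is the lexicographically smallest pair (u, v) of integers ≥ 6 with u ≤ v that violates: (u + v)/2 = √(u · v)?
(u, v) = (6, 7)

Substituting (6, 7) into the claim:
LHS = (6 + 7)/2 = 13/2
RHS = √(6 · 7) = √(42) ≈ 6.481

Since LHS ≠ RHS, this pair disproves the claim, and no lexicographically smaller pair (u ≤ v, integers ≥ 6) does.

For instance (7, 11) is also a counterexample (LHS = 9, RHS = √(77) ≈ 8.775), but it's lexicographically larger.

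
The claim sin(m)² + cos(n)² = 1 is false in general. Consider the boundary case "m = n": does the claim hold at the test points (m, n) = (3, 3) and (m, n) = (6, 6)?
At (3, 3): LHS = sin(3)² + cos(3)² = 1, RHS = 1 → equal
At (6, 6): LHS = sin(6)² + cos(6)² = 1, RHS = 1 → equal

So the claim does hold at both of these boundary points, even though it is not an identity.

Answer: Yes, holds at both test points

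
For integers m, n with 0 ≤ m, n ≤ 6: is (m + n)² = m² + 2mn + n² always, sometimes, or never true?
The identity holds for every pair in the range. For instance at (m, n) = (4, 4): both sides equal 64.

Answer: Always true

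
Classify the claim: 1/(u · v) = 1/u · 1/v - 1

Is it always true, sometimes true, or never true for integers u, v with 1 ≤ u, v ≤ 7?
The claim fails for every pair in the range. For instance at (u, v) = (2, 1): LHS = 1/2, RHS = -1/2.

Answer: Never true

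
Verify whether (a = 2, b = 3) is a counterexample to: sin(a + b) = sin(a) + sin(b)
Substituting a = 2, b = 3:
LHS = sin(2 + 3) = sin(5) ≈ -0.9589
RHS = sin(2) + sin(3) ≈ 1.05

Since LHS ≠ RHS, this pair disproves the claim.

Answer: Yes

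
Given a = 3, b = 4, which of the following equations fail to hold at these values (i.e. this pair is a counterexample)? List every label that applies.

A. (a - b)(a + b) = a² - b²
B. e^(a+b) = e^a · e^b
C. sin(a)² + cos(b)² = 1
C

Evaluating each claim at the given values:
A. LHS = -7, RHS = -7 → holds here (LHS = RHS)
B. LHS = e^7 ≈ 1097, RHS = e^7 ≈ 1097 → holds here (LHS = RHS)
C. LHS = sin(3)² + cos(4)² ≈ 0.4472, RHS = 1 → fails here (LHS ≠ RHS)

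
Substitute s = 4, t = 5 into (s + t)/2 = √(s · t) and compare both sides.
LHS = (4 + 5)/2 = 9/2
RHS = √(4 · 5) = 2·√(5) ≈ 4.472

LHS ≠ RHS (they differ by about 0.02786), so the equation does not hold here.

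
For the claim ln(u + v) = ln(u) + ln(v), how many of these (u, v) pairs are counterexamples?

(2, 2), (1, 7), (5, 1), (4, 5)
Testing each pair:
(2, 2): LHS = ln(4) ≈ 1.386, RHS = 2·ln(2) ≈ 1.386 → satisfies claim
(1, 7): LHS = ln(8) ≈ 2.079, RHS = ln(7) ≈ 1.946 → counterexample
(5, 1): LHS = ln(6) ≈ 1.792, RHS = ln(5) ≈ 1.609 → counterexample
(4, 5): LHS = ln(9) ≈ 2.197, RHS = ln(4) + ln(5) ≈ 2.996 → counterexample

That makes 3 counterexamples.

Answer: 3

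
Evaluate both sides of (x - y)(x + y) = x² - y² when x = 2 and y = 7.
LHS = (2 - 7)(2 + 7) = -45
RHS = 2² - 7² = -45

LHS = RHS: the two sides agree.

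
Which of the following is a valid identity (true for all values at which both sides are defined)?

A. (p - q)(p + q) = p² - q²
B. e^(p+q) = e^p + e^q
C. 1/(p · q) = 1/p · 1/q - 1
A: holds — e.g. at (3, 4), both sides equal -7.
B: fails at (5, 5) — LHS = e^10 ≈ 22026.5, RHS = 2·e^5 ≈ 296.8.
C: fails at (1, 1) — LHS = 1, RHS = 0.

Answer: A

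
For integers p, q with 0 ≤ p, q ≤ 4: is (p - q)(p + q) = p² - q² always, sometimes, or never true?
The identity holds for every pair in the range. For instance at (p, q) = (1, 4): both sides equal -15.

Answer: Always true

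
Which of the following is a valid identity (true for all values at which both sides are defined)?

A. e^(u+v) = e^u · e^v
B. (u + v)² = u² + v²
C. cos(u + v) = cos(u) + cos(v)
A

A: holds — e.g. at (3, 7), both sides equal e^10 ≈ 22026.5.
B: fails at (5, 8) — LHS = 169, RHS = 89.
C: fails at (4, 4) — LHS = cos(8) ≈ -0.1455, RHS = 2·cos(4) ≈ -1.307.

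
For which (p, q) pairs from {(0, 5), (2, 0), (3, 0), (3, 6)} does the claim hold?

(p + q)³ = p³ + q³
Testing each pair:
(0, 5): LHS = 125, RHS = 125 → holds
(2, 0): LHS = 8, RHS = 8 → holds
(3, 0): LHS = 27, RHS = 27 → holds
(3, 6): LHS = 729, RHS = 243 → fails

3 of 4 pairs satisfy the claim.

Answer: (0, 5), (2, 0), (3, 0)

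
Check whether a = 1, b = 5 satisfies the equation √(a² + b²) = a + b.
Substituting a = 1, b = 5:

LHS = √(1² + 5²) = √(26) ≈ 5.099
RHS = 1 + 5 = 6

LHS ≠ RHS, so the equation does not hold at this point.

Answer: Fails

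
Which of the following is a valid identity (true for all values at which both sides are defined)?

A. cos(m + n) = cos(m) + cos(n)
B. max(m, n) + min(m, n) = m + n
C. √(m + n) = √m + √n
B

A: fails at (2, 5) — LHS = cos(7) ≈ 0.7539, RHS = cos(2) + cos(5) ≈ -0.1325.
B: holds — e.g. at (1, 3), both sides equal 4.
C: fails at (2, 5) — LHS = √(7) ≈ 2.646, RHS = √(2) + √(5) ≈ 3.65.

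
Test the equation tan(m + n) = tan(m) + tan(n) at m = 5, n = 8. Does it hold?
Substituting m = 5, n = 8:

LHS = tan(5 + 8) = tan(13) ≈ 0.463
RHS = tan(5) + tan(8) ≈ -10.18

LHS ≠ RHS, so the equation does not hold at this point.

Answer: Fails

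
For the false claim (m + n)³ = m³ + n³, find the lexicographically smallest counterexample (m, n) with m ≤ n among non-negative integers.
(m, n) = (1, 1)

Substituting (1, 1) into the claim:
LHS = (1 + 1)³ = 8
RHS = 1³ + 1³ = 2

Since LHS ≠ RHS, this pair disproves the claim, and no lexicographically smaller pair (m ≤ n, non-negative integers) does.

For instance (4, 7) is also a counterexample (LHS = 1331, RHS = 407), but it's lexicographically larger.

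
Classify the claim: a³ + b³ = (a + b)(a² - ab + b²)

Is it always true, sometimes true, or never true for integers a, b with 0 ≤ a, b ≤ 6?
The identity holds for every pair in the range. For instance at (a, b) = (4, 4): both sides equal 128.

Answer: Always true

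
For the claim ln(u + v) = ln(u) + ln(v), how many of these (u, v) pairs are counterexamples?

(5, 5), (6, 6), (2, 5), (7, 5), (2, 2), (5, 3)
Testing each pair:
(5, 5): LHS = ln(10) ≈ 2.303, RHS = 2·ln(5) ≈ 3.219 → counterexample
(6, 6): LHS = ln(12) ≈ 2.485, RHS = 2·ln(6) ≈ 3.584 → counterexample
(2, 5): LHS = ln(7) ≈ 1.946, RHS = ln(2) + ln(5) ≈ 2.303 → counterexample
(7, 5): LHS = ln(12) ≈ 2.485, RHS = ln(5) + ln(7) ≈ 3.555 → counterexample
(2, 2): LHS = ln(4) ≈ 1.386, RHS = 2·ln(2) ≈ 1.386 → satisfies claim
(5, 3): LHS = ln(8) ≈ 2.079, RHS = ln(3) + ln(5) ≈ 2.708 → counterexample

That makes 5 counterexamples.

Answer: 5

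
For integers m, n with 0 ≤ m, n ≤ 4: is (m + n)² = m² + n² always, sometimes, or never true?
Sometimes true

It holds at (m, n) = (0, 1) (both sides equal 1), but fails at (m, n) = (2, 2) (LHS = 16, RHS = 8).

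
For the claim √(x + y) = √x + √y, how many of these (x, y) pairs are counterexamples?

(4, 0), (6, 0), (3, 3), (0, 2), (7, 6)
2

Testing each pair:
(4, 0): LHS = 2, RHS = 2 → satisfies claim
(6, 0): LHS = √(6) ≈ 2.449, RHS = √(6) ≈ 2.449 → satisfies claim
(3, 3): LHS = √(6) ≈ 2.449, RHS = 2·√(3) ≈ 3.464 → counterexample
(0, 2): LHS = √(2) ≈ 1.414, RHS = √(2) ≈ 1.414 → satisfies claim
(7, 6): LHS = √(13) ≈ 3.606, RHS = √(6) + √(7) ≈ 5.095 → counterexample

That makes 2 counterexamples.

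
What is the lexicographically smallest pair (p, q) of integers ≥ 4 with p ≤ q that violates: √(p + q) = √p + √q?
Substituting (4, 4) into the claim:
LHS = √(4 + 4) = 2·√(2) ≈ 2.828
RHS = √4 + √4 = 4

Since LHS ≠ RHS, this pair disproves the claim, and no lexicographically smaller pair (p ≤ q, integers ≥ 4) does.

For instance (7, 8) is also a counterexample (LHS = √(15) ≈ 3.873, RHS = √(7) + 2·√(2) ≈ 5.474), but it's lexicographically larger.

Answer: (p, q) = (4, 4)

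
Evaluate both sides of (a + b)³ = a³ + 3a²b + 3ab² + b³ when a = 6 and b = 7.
LHS = (6 + 7)³ = 2197
RHS = 6³ + 3·6²·7 + 3·6·7² + 7³ = 2197

LHS = RHS: the two sides agree.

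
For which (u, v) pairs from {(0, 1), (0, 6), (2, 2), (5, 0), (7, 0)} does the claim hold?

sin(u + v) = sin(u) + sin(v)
Testing each pair:
(0, 1): LHS = sin(1) ≈ 0.8415, RHS = sin(1) ≈ 0.8415 → holds
(0, 6): LHS = sin(6) ≈ -0.2794, RHS = sin(6) ≈ -0.2794 → holds
(2, 2): LHS = sin(4) ≈ -0.7568, RHS = 2·sin(2) ≈ 1.819 → fails
(5, 0): LHS = sin(5) ≈ -0.9589, RHS = sin(5) ≈ -0.9589 → holds
(7, 0): LHS = sin(7) ≈ 0.657, RHS = sin(7) ≈ 0.657 → holds

4 of 5 pairs satisfy the claim.

Answer: (0, 1), (0, 6), (5, 0), (7, 0)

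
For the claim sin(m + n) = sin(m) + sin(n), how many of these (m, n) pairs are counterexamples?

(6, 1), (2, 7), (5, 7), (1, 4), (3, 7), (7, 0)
5

Testing each pair:
(6, 1): LHS = sin(7) ≈ 0.657, RHS = sin(6) + sin(1) ≈ 0.5621 → counterexample
(2, 7): LHS = sin(9) ≈ 0.4121, RHS = sin(7) + sin(2) ≈ 1.566 → counterexample
(5, 7): LHS = sin(12) ≈ -0.5366, RHS = sin(5) + sin(7) ≈ -0.3019 → counterexample
(1, 4): LHS = sin(5) ≈ -0.9589, RHS = sin(4) + sin(1) ≈ 0.08467 → counterexample
(3, 7): LHS = sin(10) ≈ -0.544, RHS = sin(3) + sin(7) ≈ 0.7981 → counterexample
(7, 0): LHS = sin(7) ≈ 0.657, RHS = sin(7) ≈ 0.657 → satisfies claim

That makes 5 counterexamples.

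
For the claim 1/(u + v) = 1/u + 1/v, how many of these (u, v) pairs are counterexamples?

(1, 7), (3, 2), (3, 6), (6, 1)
4

Testing each pair:
(1, 7): LHS = 1/8, RHS = 8/7 → counterexample
(3, 2): LHS = 1/5, RHS = 5/6 → counterexample
(3, 6): LHS = 1/9, RHS = 1/2 → counterexample
(6, 1): LHS = 1/7, RHS = 7/6 → counterexample

That makes 4 counterexamples.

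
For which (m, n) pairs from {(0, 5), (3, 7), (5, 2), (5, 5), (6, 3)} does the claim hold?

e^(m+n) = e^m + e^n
Testing each pair:
(0, 5): LHS = e^5 ≈ 148.4, RHS = 1 + e^5 ≈ 149.4 → fails
(3, 7): LHS = e^10 ≈ 22026.5, RHS = e^3 + e^7 ≈ 1117 → fails
(5, 2): LHS = e^7 ≈ 1097, RHS = e^2 + e^5 ≈ 155.8 → fails
(5, 5): LHS = e^10 ≈ 22026.5, RHS = 2·e^5 ≈ 296.8 → fails
(6, 3): LHS = e^9 ≈ 8103, RHS = e^3 + e^6 ≈ 423.5 → fails

No pair satisfies the claim.

Answer: None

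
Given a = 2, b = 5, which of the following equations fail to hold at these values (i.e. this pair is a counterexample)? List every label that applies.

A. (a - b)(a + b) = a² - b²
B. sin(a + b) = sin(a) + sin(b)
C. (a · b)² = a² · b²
Evaluating each claim at the given values:
A. LHS = -21, RHS = -21 → holds here (LHS = RHS)
B. LHS = sin(7) ≈ 0.657, RHS = sin(5) + sin(2) ≈ -0.04963 → fails here (LHS ≠ RHS)
C. LHS = 100, RHS = 100 → holds here (LHS = RHS)

Answer: B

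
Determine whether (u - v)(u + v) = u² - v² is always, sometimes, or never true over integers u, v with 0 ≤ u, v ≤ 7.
Always true

The identity holds for every pair in the range. For instance at (u, v) = (2, 0): both sides equal 4.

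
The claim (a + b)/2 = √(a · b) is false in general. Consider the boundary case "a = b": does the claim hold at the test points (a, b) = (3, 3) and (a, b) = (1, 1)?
Yes, holds at both test points

At (3, 3): LHS = 3, RHS = 3 → equal
At (1, 1): LHS = 1, RHS = 1 → equal

So the claim does hold at both of these boundary points, even though it is not an identity.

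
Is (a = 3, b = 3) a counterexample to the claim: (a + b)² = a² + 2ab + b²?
Substituting a = 3, b = 3:
LHS = (3 + 3)² = 36
RHS = 3² + 2·3·3 + 3² = 36

The sides agree, so this pair does not disprove the claim.

Answer: No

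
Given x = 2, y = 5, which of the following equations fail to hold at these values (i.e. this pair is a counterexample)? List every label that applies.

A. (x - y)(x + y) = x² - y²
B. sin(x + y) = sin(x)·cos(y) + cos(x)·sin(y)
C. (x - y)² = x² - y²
Evaluating each claim at the given values:
A. LHS = -21, RHS = -21 → holds here (LHS = RHS)
B. LHS = sin(7) ≈ 0.657, RHS = sin(2)·cos(5) + sin(5)·cos(2) ≈ 0.657 → holds here (LHS = RHS)
C. LHS = 9, RHS = -21 → fails here (LHS ≠ RHS)

Answer: C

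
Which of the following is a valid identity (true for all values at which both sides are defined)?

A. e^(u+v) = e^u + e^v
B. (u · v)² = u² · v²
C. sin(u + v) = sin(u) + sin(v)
A: fails at (1, 3) — LHS = e^4 ≈ 54.6, RHS = e + e^3 ≈ 22.8.
B: holds — e.g. at (4, 4), both sides equal 256.
C: fails at (2, 7) — LHS = sin(9) ≈ 0.4121, RHS = sin(7) + sin(2) ≈ 1.566.

Answer: B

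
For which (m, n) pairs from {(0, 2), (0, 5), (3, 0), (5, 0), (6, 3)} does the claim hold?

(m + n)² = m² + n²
Testing each pair:
(0, 2): LHS = 4, RHS = 4 → holds
(0, 5): LHS = 25, RHS = 25 → holds
(3, 0): LHS = 9, RHS = 9 → holds
(5, 0): LHS = 25, RHS = 25 → holds
(6, 3): LHS = 81, RHS = 45 → fails

4 of 5 pairs satisfy the claim.

Answer: (0, 2), (0, 5), (3, 0), (5, 0)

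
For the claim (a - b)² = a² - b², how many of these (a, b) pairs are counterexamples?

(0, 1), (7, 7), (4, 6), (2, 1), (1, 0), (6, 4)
Testing each pair:
(0, 1): LHS = 1, RHS = -1 → counterexample
(7, 7): LHS = 0, RHS = 0 → satisfies claim
(4, 6): LHS = 4, RHS = -20 → counterexample
(2, 1): LHS = 1, RHS = 3 → counterexample
(1, 0): LHS = 1, RHS = 1 → satisfies claim
(6, 4): LHS = 4, RHS = 20 → counterexample

That makes 4 counterexamples.

Answer: 4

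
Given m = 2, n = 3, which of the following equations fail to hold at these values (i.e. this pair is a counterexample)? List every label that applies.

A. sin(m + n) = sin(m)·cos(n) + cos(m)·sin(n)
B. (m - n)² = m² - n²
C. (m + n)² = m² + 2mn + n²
Evaluating each claim at the given values:
A. LHS = sin(5) ≈ -0.9589, RHS = sin(2)·cos(3) + sin(3)·cos(2) ≈ -0.9589 → holds here (LHS = RHS)
B. LHS = 1, RHS = -5 → fails here (LHS ≠ RHS)
C. LHS = 25, RHS = 25 → holds here (LHS = RHS)

Answer: B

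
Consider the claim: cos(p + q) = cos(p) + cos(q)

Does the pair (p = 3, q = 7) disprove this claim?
Yes

Substituting p = 3, q = 7:
LHS = cos(3 + 7) = cos(10) ≈ -0.8391
RHS = cos(3) + cos(7) ≈ -0.2361

Since LHS ≠ RHS, this pair disproves the claim.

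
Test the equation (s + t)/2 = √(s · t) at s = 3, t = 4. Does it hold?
Fails

Substituting s = 3, t = 4:

LHS = (3 + 4)/2 = 7/2
RHS = √(3 · 4) = 2·√(3) ≈ 3.464

LHS ≠ RHS, so the equation does not hold at this point.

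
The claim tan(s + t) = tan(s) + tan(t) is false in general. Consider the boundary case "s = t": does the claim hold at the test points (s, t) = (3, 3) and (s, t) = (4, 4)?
No, fails at both test points

At (3, 3): LHS = tan(6) ≈ -0.291 ≠ RHS = 2·tan(3) ≈ -0.2851
At (4, 4): LHS = tan(8) ≈ -6.8 ≠ RHS = 2·tan(4) ≈ 2.316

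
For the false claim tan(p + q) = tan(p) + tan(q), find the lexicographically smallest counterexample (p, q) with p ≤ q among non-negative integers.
(p, q) = (1, 1)

Substituting (1, 1) into the claim:
LHS = tan(1 + 1) = tan(2) ≈ -2.185
RHS = tan(1) + tan(1) = 2·tan(1) ≈ 3.115

Since LHS ≠ RHS, this pair disproves the claim, and no lexicographically smaller pair (p ≤ q, non-negative integers) does.

For instance (5, 7) is also a counterexample (LHS = tan(12) ≈ -0.6359, RHS = tan(5) + tan(7) ≈ -2.509), but it's lexicographically larger.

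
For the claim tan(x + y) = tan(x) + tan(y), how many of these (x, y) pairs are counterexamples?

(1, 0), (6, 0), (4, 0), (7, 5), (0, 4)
Testing each pair:
(1, 0): LHS = tan(1) ≈ 1.557, RHS = tan(1) ≈ 1.557 → satisfies claim
(6, 0): LHS = tan(6) ≈ -0.291, RHS = tan(6) ≈ -0.291 → satisfies claim
(4, 0): LHS = tan(4) ≈ 1.158, RHS = tan(4) ≈ 1.158 → satisfies claim
(7, 5): LHS = tan(12) ≈ -0.6359, RHS = tan(5) + tan(7) ≈ -2.509 → counterexample
(0, 4): LHS = tan(4) ≈ 1.158, RHS = tan(4) ≈ 1.158 → satisfies claim

That makes 1 counterexample.

Answer: 1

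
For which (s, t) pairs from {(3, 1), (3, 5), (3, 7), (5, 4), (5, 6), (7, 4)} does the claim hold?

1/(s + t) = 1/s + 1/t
Testing each pair:
(3, 1): LHS = 1/4, RHS = 4/3 → fails
(3, 5): LHS = 1/8, RHS = 8/15 → fails
(3, 7): LHS = 1/10, RHS = 10/21 → fails
(5, 4): LHS = 1/9, RHS = 9/20 → fails
(5, 6): LHS = 1/11, RHS = 11/30 → fails
(7, 4): LHS = 1/11, RHS = 11/28 → fails

No pair satisfies the claim.

Answer: None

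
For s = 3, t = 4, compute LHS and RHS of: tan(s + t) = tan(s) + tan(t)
LHS = tan(3 + 4) = tan(7) ≈ 0.8714
RHS = tan(3) + tan(4) ≈ 1.015

LHS ≠ RHS (they differ by about 0.1438), so the equation does not hold here.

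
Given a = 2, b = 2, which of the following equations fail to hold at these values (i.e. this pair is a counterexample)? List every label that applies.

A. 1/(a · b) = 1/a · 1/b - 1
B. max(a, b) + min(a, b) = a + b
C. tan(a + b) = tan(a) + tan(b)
Evaluating each claim at the given values:
A. LHS = 1/4, RHS = -3/4 → fails here (LHS ≠ RHS)
B. LHS = 4, RHS = 4 → holds here (LHS = RHS)
C. LHS = tan(4) ≈ 1.158, RHS = 2·tan(2) ≈ -4.37 → fails here (LHS ≠ RHS)

Answer: A, C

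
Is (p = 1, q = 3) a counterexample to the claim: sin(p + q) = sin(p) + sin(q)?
Substituting p = 1, q = 3:
LHS = sin(1 + 3) = sin(4) ≈ -0.7568
RHS = sin(1) + sin(3) ≈ 0.9826

Since LHS ≠ RHS, this pair disproves the claim.

Answer: Yes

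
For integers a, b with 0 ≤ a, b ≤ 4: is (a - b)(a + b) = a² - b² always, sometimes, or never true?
The identity holds for every pair in the range. For instance at (a, b) = (3, 1): both sides equal 8.

Answer: Always true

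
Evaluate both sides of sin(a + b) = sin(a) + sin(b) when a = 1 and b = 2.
LHS = sin(1 + 2) = sin(3) ≈ 0.1411
RHS = sin(1) + sin(2) ≈ 1.751

LHS ≠ RHS (they differ by about 1.61), so the equation does not hold here.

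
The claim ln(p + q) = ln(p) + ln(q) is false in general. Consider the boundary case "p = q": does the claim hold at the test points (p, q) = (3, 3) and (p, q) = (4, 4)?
At (3, 3): LHS = ln(6) ≈ 1.792 ≠ RHS = 2·ln(3) ≈ 2.197
At (4, 4): LHS = ln(8) ≈ 2.079 ≠ RHS = 2·ln(4) ≈ 2.773

Answer: No, fails at both test points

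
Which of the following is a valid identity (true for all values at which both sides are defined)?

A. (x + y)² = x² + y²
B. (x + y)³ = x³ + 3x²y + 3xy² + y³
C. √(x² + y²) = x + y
A: fails at (1, 4) — LHS = 25, RHS = 17.
B: holds — e.g. at (2, 4), both sides equal 216.
C: fails at (3, 7) — LHS = √(58) ≈ 7.616, RHS = 10.

Answer: B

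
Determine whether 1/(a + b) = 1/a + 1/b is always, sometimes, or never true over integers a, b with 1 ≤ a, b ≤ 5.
Never true

The claim fails for every pair in the range. For instance at (a, b) = (5, 1): LHS = 1/6, RHS = 6/5.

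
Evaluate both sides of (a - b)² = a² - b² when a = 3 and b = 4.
LHS = (3 - 4)² = 1
RHS = 3² - 4² = -7

LHS ≠ RHS, so the equation does not hold here.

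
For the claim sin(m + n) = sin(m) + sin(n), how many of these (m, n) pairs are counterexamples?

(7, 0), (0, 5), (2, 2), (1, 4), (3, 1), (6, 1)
Testing each pair:
(7, 0): LHS = sin(7) ≈ 0.657, RHS = sin(7) ≈ 0.657 → satisfies claim
(0, 5): LHS = sin(5) ≈ -0.9589, RHS = sin(5) ≈ -0.9589 → satisfies claim
(2, 2): LHS = sin(4) ≈ -0.7568, RHS = 2·sin(2) ≈ 1.819 → counterexample
(1, 4): LHS = sin(5) ≈ -0.9589, RHS = sin(4) + sin(1) ≈ 0.08467 → counterexample
(3, 1): LHS = sin(4) ≈ -0.7568, RHS = sin(3) + sin(1) ≈ 0.9826 → counterexample
(6, 1): LHS = sin(7) ≈ 0.657, RHS = sin(6) + sin(1) ≈ 0.5621 → counterexample

That makes 4 counterexamples.

Answer: 4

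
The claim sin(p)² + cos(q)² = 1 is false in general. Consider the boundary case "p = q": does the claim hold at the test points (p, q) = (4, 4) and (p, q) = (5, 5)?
Yes, holds at both test points

At (4, 4): LHS = cos(4)² + sin(4)² = 1, RHS = 1 → equal
At (5, 5): LHS = cos(5)² + sin(5)² = 1, RHS = 1 → equal

So the claim does hold at both of these boundary points, even though it is not an identity.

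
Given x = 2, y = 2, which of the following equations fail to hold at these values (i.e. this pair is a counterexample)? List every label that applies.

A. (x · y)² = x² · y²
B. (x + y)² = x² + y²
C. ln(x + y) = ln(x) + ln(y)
Evaluating each claim at the given values:
A. LHS = 16, RHS = 16 → holds here (LHS = RHS)
B. LHS = 16, RHS = 8 → fails here (LHS ≠ RHS)
C. LHS = ln(4) ≈ 1.386, RHS = 2·ln(2) ≈ 1.386 → holds here (LHS = RHS)

Answer: B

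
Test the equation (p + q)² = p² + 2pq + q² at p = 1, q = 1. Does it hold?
Substituting p = 1, q = 1:

LHS = (1 + 1)² = 4
RHS = 1² + 2·1·1 + 1² = 4

LHS = RHS, so the equation holds at this point.

Answer: Holds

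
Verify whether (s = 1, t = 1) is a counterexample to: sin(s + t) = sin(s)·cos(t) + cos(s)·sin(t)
No

Substituting s = 1, t = 1:
LHS = sin(1 + 1) = sin(2) ≈ 0.9093
RHS = sin(1)·cos(1) + cos(1)·sin(1) = 2·sin(1)·cos(1) ≈ 0.9093

The sides agree, so this pair does not disprove the claim.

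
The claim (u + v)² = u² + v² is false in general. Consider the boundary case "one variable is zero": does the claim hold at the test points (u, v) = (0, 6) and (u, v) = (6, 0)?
At (0, 6): LHS = 36, RHS = 36 → equal
At (6, 0): LHS = 36, RHS = 36 → equal

So the claim does hold at both of these boundary points, even though it is not an identity.

Answer: Yes, holds at both test points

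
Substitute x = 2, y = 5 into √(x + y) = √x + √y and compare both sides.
LHS = √(2 + 5) = √(7) ≈ 2.646
RHS = √2 + √5 = √(2) + √(5) ≈ 3.65

LHS ≠ RHS (they differ by about 1.005), so the equation does not hold here.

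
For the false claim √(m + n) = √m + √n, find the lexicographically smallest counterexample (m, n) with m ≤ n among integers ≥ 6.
Substituting (6, 6) into the claim:
LHS = √(6 + 6) = 2·√(3) ≈ 3.464
RHS = √6 + √6 = 2·√(6) ≈ 4.899

Since LHS ≠ RHS, this pair disproves the claim, and no lexicographically smaller pair (m ≤ n, integers ≥ 6) does.

For instance (9, 12) is also a counterexample (LHS = √(21) ≈ 4.583, RHS = 3 + 2·√(3) ≈ 6.464), but it's lexicographically larger.

Answer: (m, n) = (6, 6)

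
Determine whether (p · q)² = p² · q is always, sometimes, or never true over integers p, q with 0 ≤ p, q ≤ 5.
It holds at (p, q) = (4, 1) (both sides equal 16), but fails at (p, q) = (4, 2) (LHS = 64, RHS = 32).

Answer: Sometimes true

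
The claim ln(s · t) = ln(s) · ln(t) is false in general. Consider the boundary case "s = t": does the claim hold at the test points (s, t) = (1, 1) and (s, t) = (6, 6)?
Only at (1, 1)

At (1, 1): LHS = 0, RHS = 0 → equal
At (6, 6): LHS = ln(36) ≈ 3.584 ≠ RHS = ln(6)² ≈ 3.21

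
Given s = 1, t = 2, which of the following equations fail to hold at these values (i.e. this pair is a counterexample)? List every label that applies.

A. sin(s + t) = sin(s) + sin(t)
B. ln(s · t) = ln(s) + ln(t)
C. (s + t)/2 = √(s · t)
A, C

Evaluating each claim at the given values:
A. LHS = sin(3) ≈ 0.1411, RHS = sin(1) + sin(2) ≈ 1.751 → fails here (LHS ≠ RHS)
B. LHS = ln(2) ≈ 0.6931, RHS = ln(2) ≈ 0.6931 → holds here (LHS = RHS)
C. LHS = 3/2, RHS = √(2) ≈ 1.414 → fails here (LHS ≠ RHS)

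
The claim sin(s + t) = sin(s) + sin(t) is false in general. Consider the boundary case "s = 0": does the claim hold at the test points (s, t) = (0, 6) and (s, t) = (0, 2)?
At (0, 6): LHS = sin(6) ≈ -0.2794, RHS = sin(6) ≈ -0.2794 → equal
At (0, 2): LHS = sin(2) ≈ 0.9093, RHS = sin(2) ≈ 0.9093 → equal

So the claim does hold at both of these boundary points, even though it is not an identity.

Answer: Yes, holds at both test points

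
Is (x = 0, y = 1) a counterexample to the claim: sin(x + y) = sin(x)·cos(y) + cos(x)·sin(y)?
Substituting x = 0, y = 1:
LHS = sin(0 + 1) = sin(1) ≈ 0.8415
RHS = sin(0)·cos(1) + cos(0)·sin(1) = sin(1) ≈ 0.8415

The sides agree, so this pair does not disprove the claim.

Answer: No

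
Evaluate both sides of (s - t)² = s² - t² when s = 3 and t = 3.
LHS = (3 - 3)² = 0
RHS = 3² - 3² = 0

LHS = RHS: the two sides agree.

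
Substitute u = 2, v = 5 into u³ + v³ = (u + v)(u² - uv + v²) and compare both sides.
LHS = 2³ + 5³ = 133
RHS = (2 + 5)(2² - 2·5 + 5²) = 133

LHS = RHS: the two sides agree.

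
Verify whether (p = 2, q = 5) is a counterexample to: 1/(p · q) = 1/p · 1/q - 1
Substituting p = 2, q = 5:
LHS = 1/(2 · 5) = 1/10
RHS = 1/2 · 1/5 - 1 = -9/10

Since LHS ≠ RHS, this pair disproves the claim.

Answer: Yes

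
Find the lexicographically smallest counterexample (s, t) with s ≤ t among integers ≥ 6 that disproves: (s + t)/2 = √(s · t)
At (6, 6): both sides equal 6, so it holds there.

Substituting (6, 7) into the claim:
LHS = (6 + 7)/2 = 13/2
RHS = √(6 · 7) = √(42) ≈ 6.481

Since LHS ≠ RHS, this pair disproves the claim, and no lexicographically smaller pair (s ≤ t, integers ≥ 6) does.

For instance (7, 8) is also a counterexample (LHS = 15/2, RHS = 2·√(14) ≈ 7.483), but it's lexicographically larger.

Answer: (s, t) = (6, 7)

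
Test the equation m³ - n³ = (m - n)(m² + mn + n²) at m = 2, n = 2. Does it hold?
Substituting m = 2, n = 2:

LHS = 2³ - 2³ = 0
RHS = (2 - 2)(2² + 2·2 + 2²) = 0

LHS = RHS, so the equation holds at this point.

Answer: Holds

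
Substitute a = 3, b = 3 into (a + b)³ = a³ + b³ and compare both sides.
LHS = (3 + 3)³ = 216
RHS = 3³ + 3³ = 54

LHS ≠ RHS, so the equation does not hold here.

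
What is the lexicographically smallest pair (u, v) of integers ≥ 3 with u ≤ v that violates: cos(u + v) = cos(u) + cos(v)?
Substituting (3, 3) into the claim:
LHS = cos(3 + 3) = cos(6) ≈ 0.9602
RHS = cos(3) + cos(3) = 2·cos(3) ≈ -1.98

Since LHS ≠ RHS, this pair disproves the claim, and no lexicographically smaller pair (u ≤ v, integers ≥ 3) does.

For instance (3, 7) is also a counterexample (LHS = cos(10) ≈ -0.8391, RHS = cos(3) + cos(7) ≈ -0.2361), but it's lexicographically larger.

Answer: (u, v) = (3, 3)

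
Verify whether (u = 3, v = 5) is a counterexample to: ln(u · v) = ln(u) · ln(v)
Substituting u = 3, v = 5:
LHS = ln(3 · 5) = ln(15) ≈ 2.708
RHS = ln(3) · ln(5) ≈ 1.768

Since LHS ≠ RHS, this pair disproves the claim.

Answer: Yes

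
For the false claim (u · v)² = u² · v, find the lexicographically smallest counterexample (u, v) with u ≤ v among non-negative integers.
(u, v) = (1, 2)

Substituting (1, 2) into the claim:
LHS = (1 · 2)² = 4
RHS = 1² · 2 = 2

Since LHS ≠ RHS, this pair disproves the claim, and no lexicographically smaller pair (u ≤ v, non-negative integers) does.

For instance (2, 7) is also a counterexample (LHS = 196, RHS = 28), but it's lexicographically larger.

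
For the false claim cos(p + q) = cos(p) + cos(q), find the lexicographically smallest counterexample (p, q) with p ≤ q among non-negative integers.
Substituting (0, 0) into the claim:
LHS = cos(0 + 0) = 1
RHS = cos(0) + cos(0) = 2

Since LHS ≠ RHS, this pair disproves the claim, and no lexicographically smaller pair (p ≤ q, non-negative integers) does.

For instance (2, 5) is also a counterexample (LHS = cos(7) ≈ 0.7539, RHS = cos(2) + cos(5) ≈ -0.1325), but it's lexicographically larger.

Answer: (p, q) = (0, 0)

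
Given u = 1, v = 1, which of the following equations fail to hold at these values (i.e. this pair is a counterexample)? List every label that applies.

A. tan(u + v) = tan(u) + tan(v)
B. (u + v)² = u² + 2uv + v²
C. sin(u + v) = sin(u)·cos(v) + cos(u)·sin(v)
A

Evaluating each claim at the given values:
A. LHS = tan(2) ≈ -2.185, RHS = 2·tan(1) ≈ 3.115 → fails here (LHS ≠ RHS)
B. LHS = 4, RHS = 4 → holds here (LHS = RHS)
C. LHS = sin(2) ≈ 0.9093, RHS = 2·sin(1)·cos(1) ≈ 0.9093 → holds here (LHS = RHS)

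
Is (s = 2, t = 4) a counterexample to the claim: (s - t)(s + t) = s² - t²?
Substituting s = 2, t = 4:
LHS = (2 - 4)(2 + 4) = -12
RHS = 2² - 4² = -12

The sides agree, so this pair does not disprove the claim.

Answer: No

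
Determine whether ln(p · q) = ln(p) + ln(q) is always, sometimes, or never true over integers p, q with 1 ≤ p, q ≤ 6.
Always true

The identity holds for every pair in the range. For instance at (p, q) = (2, 2): both sides equal ln(4) ≈ 1.386.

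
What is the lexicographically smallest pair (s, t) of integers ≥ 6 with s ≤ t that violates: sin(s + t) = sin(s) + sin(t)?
Substituting (6, 6) into the claim:
LHS = sin(6 + 6) = sin(12) ≈ -0.5366
RHS = sin(6) + sin(6) = 2·sin(6) ≈ -0.5588

Since LHS ≠ RHS, this pair disproves the claim, and no lexicographically smaller pair (s ≤ t, integers ≥ 6) does.

For instance (10, 13) is also a counterexample (LHS = sin(23) ≈ -0.8462, RHS = sin(10) + sin(13) ≈ -0.1239), but it's lexicographically larger.

Answer: (s, t) = (6, 6)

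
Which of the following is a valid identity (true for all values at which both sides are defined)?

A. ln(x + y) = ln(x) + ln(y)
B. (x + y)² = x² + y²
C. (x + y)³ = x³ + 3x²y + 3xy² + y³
A: fails at (4, 6) — LHS = ln(10) ≈ 2.303, RHS = ln(4) + ln(6) ≈ 3.178.
B: fails at (3, 4) — LHS = 49, RHS = 25.
C: holds — e.g. at (6, 7), both sides equal 2197.

Answer: C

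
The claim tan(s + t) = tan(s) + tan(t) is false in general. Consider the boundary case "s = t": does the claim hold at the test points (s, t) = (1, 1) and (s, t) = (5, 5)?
No, fails at both test points

At (1, 1): LHS = tan(2) ≈ -2.185 ≠ RHS = 2·tan(1) ≈ 3.115
At (5, 5): LHS = tan(10) ≈ 0.6484 ≠ RHS = 2·tan(5) ≈ -6.761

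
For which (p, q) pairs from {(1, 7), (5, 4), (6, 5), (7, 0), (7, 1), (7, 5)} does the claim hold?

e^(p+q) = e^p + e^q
None

Testing each pair:
(1, 7): LHS = e^8 ≈ 2981, RHS = e + e^7 ≈ 1099 → fails
(5, 4): LHS = e^9 ≈ 8103, RHS = e^4 + e^5 ≈ 203 → fails
(6, 5): LHS = e^11 ≈ 59874.1, RHS = e^5 + e^6 ≈ 551.8 → fails
(7, 0): LHS = e^7 ≈ 1097, RHS = 1 + e^7 ≈ 1098 → fails
(7, 1): LHS = e^8 ≈ 2981, RHS = e + e^7 ≈ 1099 → fails
(7, 5): LHS = e^12 ≈ 162754.8, RHS = e^5 + e^7 ≈ 1245 → fails

No pair satisfies the claim.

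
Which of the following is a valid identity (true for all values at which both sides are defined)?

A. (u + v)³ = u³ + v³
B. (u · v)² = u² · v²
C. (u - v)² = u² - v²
A: fails at (5, 8) — LHS = 2197, RHS = 637.
B: holds — e.g. at (2, 5), both sides equal 100.
C: fails at (5, 8) — LHS = 9, RHS = -39.

Answer: B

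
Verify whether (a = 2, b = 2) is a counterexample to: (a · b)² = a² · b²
Substituting a = 2, b = 2:
LHS = (2 · 2)² = 16
RHS = 2² · 2² = 16

The sides agree, so this pair does not disprove the claim.

Answer: No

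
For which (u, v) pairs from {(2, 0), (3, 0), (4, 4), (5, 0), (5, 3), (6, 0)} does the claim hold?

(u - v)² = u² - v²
(2, 0), (3, 0), (4, 4), (5, 0), (6, 0)

Testing each pair:
(2, 0): LHS = 4, RHS = 4 → holds
(3, 0): LHS = 9, RHS = 9 → holds
(4, 4): LHS = 0, RHS = 0 → holds
(5, 0): LHS = 25, RHS = 25 → holds
(5, 3): LHS = 4, RHS = 16 → fails
(6, 0): LHS = 36, RHS = 36 → holds

5 of 6 pairs satisfy the claim.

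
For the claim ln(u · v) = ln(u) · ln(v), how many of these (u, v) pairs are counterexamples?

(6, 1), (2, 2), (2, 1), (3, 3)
4

Testing each pair:
(6, 1): LHS = ln(6) ≈ 1.792, RHS = 0 → counterexample
(2, 2): LHS = ln(4) ≈ 1.386, RHS = ln(2)² ≈ 0.4805 → counterexample
(2, 1): LHS = ln(2) ≈ 0.6931, RHS = 0 → counterexample
(3, 3): LHS = ln(9) ≈ 2.197, RHS = ln(3)² ≈ 1.207 → counterexample

That makes 4 counterexamples.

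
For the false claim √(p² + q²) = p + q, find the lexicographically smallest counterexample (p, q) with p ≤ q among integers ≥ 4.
(p, q) = (4, 4)

Substituting (4, 4) into the claim:
LHS = √(4² + 4²) = 4·√(2) ≈ 5.657
RHS = 4 + 4 = 8

Since LHS ≠ RHS, this pair disproves the claim, and no lexicographically smaller pair (p ≤ q, integers ≥ 4) does.

For instance (4, 6) is also a counterexample (LHS = 2·√(13) ≈ 7.211, RHS = 10), but it's lexicographically larger.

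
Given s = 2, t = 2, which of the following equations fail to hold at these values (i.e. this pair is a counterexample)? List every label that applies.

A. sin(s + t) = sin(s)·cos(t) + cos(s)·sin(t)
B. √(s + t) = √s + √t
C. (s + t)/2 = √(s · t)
B

Evaluating each claim at the given values:
A. LHS = sin(4) ≈ -0.7568, RHS = 2·sin(2)·cos(2) ≈ -0.7568 → holds here (LHS = RHS)
B. LHS = 2, RHS = 2·√(2) ≈ 2.828 → fails here (LHS ≠ RHS)
C. LHS = 2, RHS = 2 → holds here (LHS = RHS)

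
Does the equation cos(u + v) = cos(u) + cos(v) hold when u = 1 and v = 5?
Fails

Substituting u = 1, v = 5:

LHS = cos(1 + 5) = cos(6) ≈ 0.9602
RHS = cos(1) + cos(5) ≈ 0.824

LHS ≠ RHS, so the equation does not hold at this point.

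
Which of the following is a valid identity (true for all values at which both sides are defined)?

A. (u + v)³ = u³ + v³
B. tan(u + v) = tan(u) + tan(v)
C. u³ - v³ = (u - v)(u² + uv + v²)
A: fails at (1, 3) — LHS = 64, RHS = 28.
B: fails at (2, 4) — LHS = tan(6) ≈ -0.291, RHS = tan(2) + tan(4) ≈ -1.027.
C: holds — e.g. at (5, 8), both sides equal -387.

Answer: C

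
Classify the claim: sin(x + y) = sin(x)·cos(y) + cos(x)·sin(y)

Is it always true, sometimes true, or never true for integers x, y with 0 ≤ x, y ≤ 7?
Always true

The identity holds for every pair in the range. For instance at (x, y) = (4, 5): both sides equal sin(9) ≈ 0.4121.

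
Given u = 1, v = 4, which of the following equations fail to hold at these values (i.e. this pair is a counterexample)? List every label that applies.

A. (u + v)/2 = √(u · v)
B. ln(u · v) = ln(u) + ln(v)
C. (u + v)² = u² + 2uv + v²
Evaluating each claim at the given values:
A. LHS = 5/2, RHS = 2 → fails here (LHS ≠ RHS)
B. LHS = ln(4) ≈ 1.386, RHS = ln(4) ≈ 1.386 → holds here (LHS = RHS)
C. LHS = 25, RHS = 25 → holds here (LHS = RHS)

Answer: A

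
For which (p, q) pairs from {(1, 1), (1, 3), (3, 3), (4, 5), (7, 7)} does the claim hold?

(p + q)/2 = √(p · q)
Testing each pair:
(1, 1): LHS = 1, RHS = 1 → holds
(1, 3): LHS = 2, RHS = √(3) ≈ 1.732 → fails
(3, 3): LHS = 3, RHS = 3 → holds
(4, 5): LHS = 9/2, RHS = 2·√(5) ≈ 4.472 → fails
(7, 7): LHS = 7, RHS = 7 → holds

3 of 5 pairs satisfy the claim.

Answer: (1, 1), (3, 3), (7, 7)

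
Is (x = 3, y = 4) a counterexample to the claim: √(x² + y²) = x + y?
Substituting x = 3, y = 4:
LHS = √(3² + 4²) = 5
RHS = 3 + 4 = 7

Since LHS ≠ RHS, this pair disproves the claim.

Answer: Yes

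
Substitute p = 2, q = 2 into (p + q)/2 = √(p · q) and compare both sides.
LHS = (2 + 2)/2 = 2
RHS = √(2 · 2) = 2

LHS = RHS: the two sides agree.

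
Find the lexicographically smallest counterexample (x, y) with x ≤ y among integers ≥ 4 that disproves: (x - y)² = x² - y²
(x, y) = (4, 5)

At (4, 4): both sides equal 0, so it holds there.

Substituting (4, 5) into the claim:
LHS = (4 - 5)² = 1
RHS = 4² - 5² = -9

Since LHS ≠ RHS, this pair disproves the claim, and no lexicographically smaller pair (x ≤ y, integers ≥ 4) does.

For instance (4, 9) is also a counterexample (LHS = 25, RHS = -65), but it's lexicographically larger.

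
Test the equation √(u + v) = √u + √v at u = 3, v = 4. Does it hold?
Substituting u = 3, v = 4:

LHS = √(3 + 4) = √(7) ≈ 2.646
RHS = √3 + √4 = √(3) + 2 ≈ 3.732

LHS ≠ RHS, so the equation does not hold at this point.

Answer: Fails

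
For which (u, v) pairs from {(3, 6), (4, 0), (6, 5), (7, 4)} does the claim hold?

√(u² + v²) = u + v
(4, 0)

Testing each pair:
(3, 6): LHS = 3·√(5) ≈ 6.708, RHS = 9 → fails
(4, 0): LHS = 4, RHS = 4 → holds
(6, 5): LHS = √(61) ≈ 7.81, RHS = 11 → fails
(7, 4): LHS = √(65) ≈ 8.062, RHS = 11 → fails

1 of 4 pairs satisfies the claim.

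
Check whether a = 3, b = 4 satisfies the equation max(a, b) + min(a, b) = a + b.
Holds

Substituting a = 3, b = 4:

LHS = max(3, 4) + min(3, 4) = 7
RHS = 3 + 4 = 7

LHS = RHS, so the equation holds at this point.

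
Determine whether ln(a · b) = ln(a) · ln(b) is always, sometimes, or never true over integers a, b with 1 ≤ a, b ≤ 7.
It holds at (a, b) = (1, 1) (both sides equal 0), but fails at (a, b) = (1, 5) (LHS = ln(5) ≈ 1.609, RHS = 0).

Answer: Sometimes true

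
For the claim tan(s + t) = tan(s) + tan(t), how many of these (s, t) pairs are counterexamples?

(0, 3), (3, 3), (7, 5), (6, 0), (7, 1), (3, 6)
4

Testing each pair:
(0, 3): LHS = tan(3) ≈ -0.1425, RHS = tan(3) ≈ -0.1425 → satisfies claim
(3, 3): LHS = tan(6) ≈ -0.291, RHS = 2·tan(3) ≈ -0.2851 → counterexample
(7, 5): LHS = tan(12) ≈ -0.6359, RHS = tan(5) + tan(7) ≈ -2.509 → counterexample
(6, 0): LHS = tan(6) ≈ -0.291, RHS = tan(6) ≈ -0.291 → satisfies claim
(7, 1): LHS = tan(8) ≈ -6.8, RHS = tan(7) + tan(1) ≈ 2.429 → counterexample
(3, 6): LHS = tan(9) ≈ -0.4523, RHS = tan(6) + tan(3) ≈ -0.4336 → counterexample

That makes 4 counterexamples.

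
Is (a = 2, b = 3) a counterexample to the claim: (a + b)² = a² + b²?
Yes

Substituting a = 2, b = 3:
LHS = (2 + 3)² = 25
RHS = 2² + 3² = 13

Since LHS ≠ RHS, this pair disproves the claim.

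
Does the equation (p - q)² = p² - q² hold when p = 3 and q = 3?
Holds

Substituting p = 3, q = 3:

LHS = (3 - 3)² = 0
RHS = 3² - 3² = 0

LHS = RHS, so the equation holds at this point.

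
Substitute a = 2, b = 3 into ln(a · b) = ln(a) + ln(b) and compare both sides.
LHS = ln(2 · 3) = ln(6) ≈ 1.792
RHS = ln(2) + ln(3) ≈ 1.792

LHS = RHS: the two sides agree.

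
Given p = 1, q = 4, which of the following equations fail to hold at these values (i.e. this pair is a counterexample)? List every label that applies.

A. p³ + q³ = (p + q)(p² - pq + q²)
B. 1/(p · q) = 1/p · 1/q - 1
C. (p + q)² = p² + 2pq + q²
B

Evaluating each claim at the given values:
A. LHS = 65, RHS = 65 → holds here (LHS = RHS)
B. LHS = 1/4, RHS = -3/4 → fails here (LHS ≠ RHS)
C. LHS = 25, RHS = 25 → holds here (LHS = RHS)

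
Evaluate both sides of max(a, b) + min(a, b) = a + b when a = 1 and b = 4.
LHS = max(1, 4) + min(1, 4) = 5
RHS = 1 + 4 = 5

LHS = RHS: the two sides agree.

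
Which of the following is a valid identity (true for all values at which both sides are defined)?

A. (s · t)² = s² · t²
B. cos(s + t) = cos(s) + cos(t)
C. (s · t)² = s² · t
A: holds — e.g. at (0, 1), both sides equal 0.
B: fails at (1, 3) — LHS = cos(4) ≈ -0.6536, RHS = cos(3) + cos(1) ≈ -0.4497.
C: fails at (2, 4) — LHS = 64, RHS = 16.

Answer: A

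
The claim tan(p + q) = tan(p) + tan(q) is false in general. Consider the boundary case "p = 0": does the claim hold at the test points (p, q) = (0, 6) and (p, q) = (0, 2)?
Yes, holds at both test points

At (0, 6): LHS = tan(6) ≈ -0.291, RHS = tan(6) ≈ -0.291 → equal
At (0, 2): LHS = tan(2) ≈ -2.185, RHS = tan(2) ≈ -2.185 → equal

So the claim does hold at both of these boundary points, even though it is not an identity.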